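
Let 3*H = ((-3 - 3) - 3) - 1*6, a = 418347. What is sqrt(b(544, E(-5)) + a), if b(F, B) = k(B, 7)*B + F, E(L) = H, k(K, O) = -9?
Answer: 2*sqrt(104734) ≈ 647.25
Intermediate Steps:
H = -5 (H = (((-3 - 3) - 3) - 1*6)/3 = ((-6 - 3) - 6)/3 = (-9 - 6)/3 = (1/3)*(-15) = -5)
E(L) = -5
b(F, B) = F - 9*B (b(F, B) = -9*B + F = F - 9*B)
sqrt(b(544, E(-5)) + a) = sqrt((544 - 9*(-5)) + 418347) = sqrt((544 + 45) + 418347) = sqrt(589 + 418347) = sqrt(418936) = 2*sqrt(104734)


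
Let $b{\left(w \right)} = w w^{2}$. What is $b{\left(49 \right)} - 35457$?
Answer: $82192$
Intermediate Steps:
$b{\left(w \right)} = w^{3}$
$b{\left(49 \right)} - 35457 = 49^{3} - 35457 = 117649 - 35457 = 82192$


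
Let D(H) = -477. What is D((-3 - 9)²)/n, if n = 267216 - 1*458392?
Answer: 477/191176 ≈ 0.0024951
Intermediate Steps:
n = -191176 (n = 267216 - 458392 = -191176)
D((-3 - 9)²)/n = -477/(-191176) = -477*(-1/191176) = 477/191176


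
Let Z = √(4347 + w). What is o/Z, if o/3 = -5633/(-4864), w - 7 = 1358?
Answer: 5633*√357/2315264 ≈ 0.045970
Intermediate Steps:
w = 1365 (w = 7 + 1358 = 1365)
o = 16899/4864 (o = 3*(-5633/(-4864)) = 3*(-5633*(-1/4864)) = 3*(5633/4864) = 16899/4864 ≈ 3.4743)
Z = 4*√357 (Z = √(4347 + 1365) = √5712 = 4*√357 ≈ 75.578)
o/Z = 16899/(4864*((4*√357))) = 16899*(√357/1428)/4864 = 5633*√357/2315264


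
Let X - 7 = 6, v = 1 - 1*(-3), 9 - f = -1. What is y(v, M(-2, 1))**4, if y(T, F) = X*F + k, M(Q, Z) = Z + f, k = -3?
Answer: 384160000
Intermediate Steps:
f = 10 (f = 9 - 1*(-1) = 9 + 1 = 10)
v = 4 (v = 1 + 3 = 4)
X = 13 (X = 7 + 6 = 13)
M(Q, Z) = 10 + Z (M(Q, Z) = Z + 10 = 10 + Z)
y(T, F) = -3 + 13*F (y(T, F) = 13*F - 3 = -3 + 13*F)
y(v, M(-2, 1))**4 = (-3 + 13*(10 + 1))**4 = (-3 + 13*11)**4 = (-3 + 143)**4 = 140**4 = 384160000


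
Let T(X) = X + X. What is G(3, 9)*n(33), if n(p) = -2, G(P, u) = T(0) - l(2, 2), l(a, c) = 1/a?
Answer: 1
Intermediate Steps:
T(X) = 2*X
G(P, u) = -1/2 (G(P, u) = 2*0 - 1/2 = 0 - 1*1/2 = 0 - 1/2 = -1/2)
G(3, 9)*n(33) = -1/2*(-2) = 1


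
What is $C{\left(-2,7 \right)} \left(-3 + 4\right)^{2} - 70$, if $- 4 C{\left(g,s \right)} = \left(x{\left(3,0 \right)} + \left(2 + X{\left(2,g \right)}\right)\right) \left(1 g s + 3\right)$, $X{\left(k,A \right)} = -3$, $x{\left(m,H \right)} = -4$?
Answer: $- \frac{335}{4} \approx -83.75$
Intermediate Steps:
$C{\left(g,s \right)} = \frac{15}{4} + \frac{5 g s}{4}$ ($C{\left(g,s \right)} = - \frac{\left(-4 + \left(2 - 3\right)\right) \left(1 g s + 3\right)}{4} = - \frac{\left(-4 - 1\right) \left(g s + 3\right)}{4} = - \frac{\left(-5\right) \left(3 + g s\right)}{4} = - \frac{-15 - 5 g s}{4} = \frac{15}{4} + \frac{5 g s}{4}$)
$C{\left(-2,7 \right)} \left(-3 + 4\right)^{2} - 70 = \left(\frac{15}{4} + \frac{5}{4} \left(-2\right) 7\right) \left(-3 + 4\right)^{2} - 70 = \left(\frac{15}{4} - \frac{35}{2}\right) 1^{2} - 70 = \left(- \frac{55}{4}\right) 1 - 70 = - \frac{55}{4} - 70 = - \frac{335}{4}$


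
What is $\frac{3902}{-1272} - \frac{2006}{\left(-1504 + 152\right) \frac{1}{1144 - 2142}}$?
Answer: $- \frac{159487765}{107484} \approx -1483.8$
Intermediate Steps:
$\frac{3902}{-1272} - \frac{2006}{\left(-1504 + 152\right) \frac{1}{1144 - 2142}} = 3902 \left(- \frac{1}{1272}\right) - \frac{2006}{\left(-1352\right) \frac{1}{-998}} = - \frac{1951}{636} - \frac{2006}{\left(-1352\right) \left(- \frac{1}{998}\right)} = - \frac{1951}{636} - \frac{2006}{\frac{676}{499}} = - \frac{1951}{636} - \frac{500497}{338} = - \frac{159487765}{107484}$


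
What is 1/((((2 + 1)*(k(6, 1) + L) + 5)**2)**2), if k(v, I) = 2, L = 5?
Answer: 1/456976 ≈ 2.1883e-6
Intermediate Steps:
1/((((2 + 1)*(k(6, 1) + L) + 5)**2)**2) = 1/((((2 + 1)*(2 + 5) + 5)**2)**2) = 1/(((3*7 + 5)**2)**2) = 1/(((21 + 5)**2)**2) = 1/((26**2)**2) = 1/(676**2) = 1/456976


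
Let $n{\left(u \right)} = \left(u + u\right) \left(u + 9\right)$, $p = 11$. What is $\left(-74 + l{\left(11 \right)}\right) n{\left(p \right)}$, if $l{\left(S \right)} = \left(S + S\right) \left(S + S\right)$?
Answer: $180400$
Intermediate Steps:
$l{\left(S \right)} = 4 S^{2}$ ($l{\left(S \right)} = 2 S 2 S = 4 S^{2}$)
$n{\left(u \right)} = 2 u \left(9 + u\right)$
$\left(-74 + l{\left(11 \right)}\right) n{\left(p \right)} = \left(-74 + 4 \cdot 11^{2}\right) 2 \cdot 11 \left(9 + 11\right) = \left(-74 + 4 \cdot 121\right) 2 \cdot 11 \cdot 20 = \left(-74 + 484\right) 440 = 410 \cdot 440 = 180400$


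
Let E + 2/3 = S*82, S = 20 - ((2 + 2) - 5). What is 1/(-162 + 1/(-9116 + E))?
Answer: -22184/3593811 ≈ -0.0061728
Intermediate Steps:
S = 21 (S = 20 - (4 - 5) = 20 - 1*(-1) = 20 + 1 = 21)
E = 5164/3 (E = -⅔ + 21*82 = -⅔ + 1722 = 5164/3 ≈ 1721.3)
1/(-162 + 1/(-9116 + E)) = 1/(-162 + 1/(-9116 + 5164/3)) = 1/(-162 + 1/(-22184/3)) = 1/(-162 - 3/22184) = 1/(-3593811/22184) = -22184/3593811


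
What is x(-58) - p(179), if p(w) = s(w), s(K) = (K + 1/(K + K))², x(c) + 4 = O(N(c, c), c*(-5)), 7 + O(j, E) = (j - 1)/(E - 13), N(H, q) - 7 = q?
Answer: -1137933936489/35501428 ≈ -32053.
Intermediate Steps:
N(H, q) = 7 + q
O(j, E) = -7 + (-1 + j)/(-13 + E) (O(j, E) = -7 + (j - 1)/(E - 13) = -7 + (-1 + j)/(-13 + E))
x(c) = -4 + (97 + 36*c)/(-13 - 5*c) (x(c) = -4 + (90 + (7 + c) - 7*c*(-5))/(-13 + c*(-5)) = -4 + (90 + (7 + c) - (-35)*c)/(-13 - 5*c) = -4 + (90 + (7 + c) + 35*c)/(-13 - 5*c) = -4 + (97 + 36*c)/(-13 - 5*c))
s(K) = (K + 1/(2*K))²
p(w) = (1 + 2*w²)²/(4*w²)
x(-58) - p(179) = (-149 - 56*(-58))/(13 + 5*(-58)) - (1 + 2*179²)²/(4*179²) = (-149 + 3248)/(13 - 290) - (1 + 2*32041)²/(4*32041) = 3099/(-277) - (1 + 64082)²/(4*32041) = -1/277*3099 - 64083²/(4*32041) = -3099/277 - 4106630889/(4*32041) = -3099/277 - 1*4106630889/128164 = -3099/277 - 4106630889/128164 = -1137933936489/35501428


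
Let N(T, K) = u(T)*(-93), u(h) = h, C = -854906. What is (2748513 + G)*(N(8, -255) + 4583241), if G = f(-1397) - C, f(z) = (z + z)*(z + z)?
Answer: 52285626307935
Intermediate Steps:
f(z) = 4*z² (f(z) = (2*z)*(2*z) = 4*z²)
G = 8661342 (G = 4*(-1397)² - 1*(-854906) = 4*1951609 + 854906 = 7806436 + 854906 = 8661342)
N(T, K) = -93*T (N(T, K) = T*(-93) = -93*T)
(2748513 + G)*(N(8, -255) + 4583241) = (2748513 + 8661342)*(-93*8 + 4583241) = 11409855*(-744 + 4583241) = 11409855*4582497 = 52285626307935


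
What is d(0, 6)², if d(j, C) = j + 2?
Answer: 4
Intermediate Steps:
d(j, C) = 2 + j
d(0, 6)² = (2 + 0)² = 2² = 4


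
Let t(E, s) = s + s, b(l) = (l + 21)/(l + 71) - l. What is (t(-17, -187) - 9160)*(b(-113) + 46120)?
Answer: -440806306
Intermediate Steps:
b(l) = -l + (21 + l)/(71 + l) (b(l) = (21 + l)/(71 + l) - l = -l + (21 + l)/(71 + l))
t(E, s) = 2*s
(t(-17, -187) - 9160)*(b(-113) + 46120) = (2*(-187) - 9160)*((21 - 1*(-113)² - 70*(-113))/(71 - 113) + 46120) = (-374 - 9160)*((21 - 1*12769 + 7910)/(-42) + 46120) = -9534*(-(21 - 12769 + 7910)/42 + 46120) = -9534*(-1/42*(-4838) + 46120) = -9534*(2419/21 + 46120) = -9534*970939/21 = -440806306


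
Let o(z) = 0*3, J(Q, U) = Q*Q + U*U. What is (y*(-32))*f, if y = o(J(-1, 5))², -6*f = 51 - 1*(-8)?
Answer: 0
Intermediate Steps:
f = -59/6 (f = -(51 - 1*(-8))/6 = -(51 + 8)/6 = -⅙*59 = -59/6 ≈ -9.8333)
J(Q, U) = Q² + U²
o(z) = 0
y = 0 (y = 0² = 0)
(y*(-32))*f = (0*(-32))*(-59/6) = 0*(-59/6) = 0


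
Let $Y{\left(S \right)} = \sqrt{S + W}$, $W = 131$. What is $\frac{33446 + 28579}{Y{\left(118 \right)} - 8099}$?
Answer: $- \frac{502340475}{65593552} - \frac{62025 \sqrt{249}}{65593552} \approx -7.6733$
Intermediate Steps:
$Y{\left(S \right)} = \sqrt{131 + S}$ ($Y{\left(S \right)} = \sqrt{S + 131} = \sqrt{131 + S}$)
$\frac{33446 + 28579}{Y{\left(118 \right)} - 8099} = \frac{33446 + 28579}{\sqrt{131 + 118} - 8099} = \frac{62025}{\sqrt{249} - 8099} = \frac{62025}{-8099 + \sqrt{249}}$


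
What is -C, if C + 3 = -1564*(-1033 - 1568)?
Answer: -4067961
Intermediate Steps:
C = 4067961 (C = -3 - 1564*(-1033 - 1568) = -3 - 1564*(-2601) = -3 + 4067964 = 4067961)
-C = -1*4067961 = -4067961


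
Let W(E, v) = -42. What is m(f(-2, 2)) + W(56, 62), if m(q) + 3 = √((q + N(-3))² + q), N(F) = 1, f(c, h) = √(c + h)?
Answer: -44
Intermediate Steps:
m(q) = -3 + √(q + (1 + q)²) (m(q) = -3 + √((q + 1)² + q) = -3 + √((1 + q)² + q) = -3 + √(q + (1 + q)²))
m(f(-2, 2)) + W(56, 62) = (-3 + √(√(-2 + 2) + (1 + √(-2 + 2))²)) - 42 = (-3 + √(√0 + (1 + √0)²)) - 42 = (-3 + √(0 + (1 + 0)²)) - 42 = (-3 + √(0 + 1²)) - 42 = (-3 + √(0 + 1)) - 42 = (-3 + √1) - 42 = (-3 + 1) - 42 = -2 - 42 = -44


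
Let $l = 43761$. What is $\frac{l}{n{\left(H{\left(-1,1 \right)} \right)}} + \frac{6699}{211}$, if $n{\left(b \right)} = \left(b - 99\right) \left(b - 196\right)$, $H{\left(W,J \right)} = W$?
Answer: $\frac{141203871}{4156700} \approx 33.97$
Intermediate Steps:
$n{\left(b \right)} = \left(-196 + b\right) \left(-99 + b\right)$ ($n{\left(b \right)} = \left(-99 + b\right) \left(-196 + b\right) = \left(-196 + b\right) \left(-99 + b\right)$)
$\frac{l}{n{\left(H{\left(-1,1 \right)} \right)}} + \frac{6699}{211} = \frac{43761}{19404 + \left(-1\right)^{2} - -295} + \frac{6699}{211} = \frac{43761}{19404 + 1 + 295} + 6699 \cdot \frac{1}{211} = \frac{43761}{19700} + \frac{6699}{211} = \frac{141203871}{4156700}$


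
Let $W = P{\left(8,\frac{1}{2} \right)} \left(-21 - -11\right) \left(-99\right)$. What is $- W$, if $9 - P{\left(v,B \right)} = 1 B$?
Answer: $-8415$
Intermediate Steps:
$P{\left(v,B \right)} = 9 - B$ ($P{\left(v,B \right)} = 9 - 1 B = 9 - B$)
$W = 8415$ ($W = \left(9 - \frac{1}{2}\right) \left(-21 - -11\right) \left(-99\right) = \left(9 - \frac{1}{2}\right) \left(-21 + 11\right) \left(-99\right) = \left(9 - \frac{1}{2}\right) \left(-10\right) \left(-99\right) = \frac{17}{2} \left(-10\right) \left(-99\right) = \left(-85\right) \left(-99\right) = 8415$)
$- W = \left(-1\right) 8415 = -8415$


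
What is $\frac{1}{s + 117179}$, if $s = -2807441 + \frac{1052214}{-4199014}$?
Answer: $- \frac{2099507}{5648224426941} \approx -3.7171 \cdot 10^{-7}$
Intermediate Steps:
$s = - \frac{5894242557694}{2099507}$ ($s = -2807441 + 1052214 \left(- \frac{1}{4199014}\right) = -2807441 - \frac{526107}{2099507} = - \frac{5894242557694}{2099507} \approx -2.8074 \cdot 10^{6}$)
$\frac{1}{s + 117179} = \frac{1}{- \frac{5894242557694}{2099507} + 117179} = \frac{1}{- \frac{5648224426941}{2099507}} = - \frac{2099507}{5648224426941}$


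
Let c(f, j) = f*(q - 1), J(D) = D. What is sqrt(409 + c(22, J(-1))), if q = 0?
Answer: 3*sqrt(43) ≈ 19.672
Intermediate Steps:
c(f, j) = -f (c(f, j) = f*(0 - 1) = f*(-1) = -f)
sqrt(409 + c(22, J(-1))) = sqrt(409 - 1*22) = sqrt(409 - 22) = sqrt(387) = 3*sqrt(43)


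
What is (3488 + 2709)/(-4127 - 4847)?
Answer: -6197/8974 ≈ -0.69055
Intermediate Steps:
(3488 + 2709)/(-4127 - 4847) = 6197/(-8974) = 6197*(-1/8974) = -6197/8974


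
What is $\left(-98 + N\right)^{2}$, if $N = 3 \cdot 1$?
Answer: $9025$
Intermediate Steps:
$N = 3$
$\left(-98 + N\right)^{2} = \left(-98 + 3\right)^{2} = \left(-95\right)^{2} = 9025$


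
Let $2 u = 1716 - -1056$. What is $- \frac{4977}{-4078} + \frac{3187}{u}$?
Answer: $\frac{4973677}{1413027} \approx 3.5199$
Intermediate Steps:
$u = 1386$ ($u = \frac{1716 - -1056}{2} = \frac{1716 + 1056}{2} = \frac{1}{2} \cdot 2772 = 1386$)
$- \frac{4977}{-4078} + \frac{3187}{u} = - \frac{4977}{-4078} + \frac{3187}{1386} = \left(-4977\right) \left(- \frac{1}{4078}\right) + 3187 \cdot \frac{1}{1386} = \frac{4977}{4078} + \frac{3187}{1386} = \frac{4973677}{1413027}$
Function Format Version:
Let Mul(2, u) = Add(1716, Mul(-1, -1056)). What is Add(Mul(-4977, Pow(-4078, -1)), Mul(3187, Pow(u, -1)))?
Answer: Rational(4973677, 1413027) ≈ 3.5199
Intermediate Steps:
u = 1386 (u = Mul(Rational(1, 2), Add(1716, Mul(-1, -1056))) = Mul(Rational(1, 2), Add(1716, 1056)) = Mul(Rational(1, 2), 2772) = 1386)
Add(Mul(-4977, Pow(-4078, -1)), Mul(3187, Pow(u, -1))) = Add(Mul(-4977, Pow(-4078, -1)), Mul(3187, Pow(1386, -1))) = Add(Mul(-4977, Rational(-1, 4078)), Mul(3187, Rational(1, 1386))) = Add(Rational(4977, 4078), Rational(3187, 1386)) = Rational(4973677, 1413027)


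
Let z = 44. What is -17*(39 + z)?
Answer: -1411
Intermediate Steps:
-17*(39 + z) = -17*(39 + 44) = -17*83 = -1411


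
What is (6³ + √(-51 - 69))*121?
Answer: 26136 + 242*I*√30 ≈ 26136.0 + 1325.5*I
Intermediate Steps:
(6³ + √(-51 - 69))*121 = (216 + √(-120))*121 = (216 + 2*I*√30)*121 = 26136 + 242*I*√30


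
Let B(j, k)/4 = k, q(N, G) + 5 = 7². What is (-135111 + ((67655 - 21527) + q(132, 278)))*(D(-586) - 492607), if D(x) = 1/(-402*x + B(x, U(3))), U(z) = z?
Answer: 10321400076366293/235584 ≈ 4.3812e+10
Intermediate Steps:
q(N, G) = 44 (q(N, G) = -5 + 7² = -5 + 49 = 44)
B(j, k) = 4*k
D(x) = 1/(12 - 402*x) (D(x) = 1/(-402*x + 4*3) = 1/(-402*x + 12) = 1/(12 - 402*x))
(-135111 + ((67655 - 21527) + q(132, 278)))*(D(-586) - 492607) = (-135111 + ((67655 - 21527) + 44))*(-1/(-12 + 402*(-586)) - 492607) = (-135111 + (46128 + 44))*(-1/(-12 - 235572) - 492607) = (-135111 + 46172)*(-1/(-235584) - 492607) = -88939*(-1*(-1/235584) - 492607) = -88939*(1/235584 - 492607) = -88939*(-116050327487/235584) = 10321400076366293/235584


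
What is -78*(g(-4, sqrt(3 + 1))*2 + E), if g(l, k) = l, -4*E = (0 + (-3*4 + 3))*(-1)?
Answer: 1599/2 ≈ 799.50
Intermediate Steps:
E = -9/4 (E = -(0 + (-3*4 + 3))*(-1)/4 = -(0 + (-12 + 3))*(-1)/4 = -(0 - 9)*(-1)/4 = -(-9)*(-1)/4 = -1/4*9 = -9/4 ≈ -2.2500)
-78*(g(-4, sqrt(3 + 1))*2 + E) = -78*(-4*2 - 9/4) = -78*(-8 - 9/4) = -78*(-41/4) = 1599/2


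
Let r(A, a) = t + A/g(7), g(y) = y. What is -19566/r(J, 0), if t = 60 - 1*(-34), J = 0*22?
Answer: -9783/47 ≈ -208.15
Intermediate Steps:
J = 0
t = 94 (t = 60 + 34 = 94)
r(A, a) = 94 + A/7
-19566/r(J, 0) = -19566/(94 + (⅐)*0) = -19566/(94 + 0) = -19566/94 = -19566*1/94 = -9783/47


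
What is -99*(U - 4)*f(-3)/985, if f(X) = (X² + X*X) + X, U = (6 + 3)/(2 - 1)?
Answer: -1485/197 ≈ -7.5381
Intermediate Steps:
U = 9 (U = 9/1 = 9*1 = 9)
f(X) = X + 2*X² (f(X) = (X² + X²) + X = 2*X² + X = X + 2*X²)
-99*(U - 4)*f(-3)/985 = -99*(9 - 4)*(-3*(1 + 2*(-3)))/985 = -99*5*(-3*(1 - 6))*(1/985) = -99*5*(-3*(-5))*(1/985) = -99*5*15*(1/985) = -99*75*(1/985) = -1*7425*(1/985) = -7425*1/985 = -1485/197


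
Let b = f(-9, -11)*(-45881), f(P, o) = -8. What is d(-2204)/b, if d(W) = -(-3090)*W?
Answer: -851295/45881 ≈ -18.554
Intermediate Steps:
b = 367048 (b = -8*(-45881) = 367048)
d(W) = 3090*W
d(-2204)/b = (3090*(-2204))/367048 = -6810360*1/367048 = -851295/45881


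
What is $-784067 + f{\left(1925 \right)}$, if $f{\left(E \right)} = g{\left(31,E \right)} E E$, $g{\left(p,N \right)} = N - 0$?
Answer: $7132544058$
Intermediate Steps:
$g{\left(p,N \right)} = N$ ($g{\left(p,N \right)} = N + 0 = N$)
$f{\left(E \right)} = E^{3}$ ($f{\left(E \right)} = E E E = E^{2} E = E^{3}$)
$-784067 + f{\left(1925 \right)} = -784067 + 1925^{3} = -784067 + 7133328125 = 7132544058$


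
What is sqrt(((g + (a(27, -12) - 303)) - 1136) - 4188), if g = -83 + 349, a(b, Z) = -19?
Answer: 2*I*sqrt(1345) ≈ 73.349*I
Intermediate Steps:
g = 266
sqrt(((g + (a(27, -12) - 303)) - 1136) - 4188) = sqrt(((266 + (-19 - 303)) - 1136) - 4188) = sqrt(((266 - 322) - 1136) - 4188) = sqrt((-56 - 1136) - 4188) = sqrt(-1192 - 4188) = sqrt(-5380) = 2*I*sqrt(1345)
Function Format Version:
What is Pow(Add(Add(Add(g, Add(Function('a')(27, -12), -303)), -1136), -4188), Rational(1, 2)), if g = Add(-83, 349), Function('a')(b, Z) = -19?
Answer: Mul(2, I, Pow(1345, Rational(1, 2))) ≈ Mul(73.349, I)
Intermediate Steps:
g = 266
Pow(Add(Add(Add(g, Add(Function('a')(27, -12), -303)), -1136), -4188), Rational(1, 2)) = Pow(Add(Add(Add(266, Add(-19, -303)), -1136), -4188), Rational(1, 2)) = Pow(Add(Add(Add(266, -322), -1136), -4188), Rational(1, 2)) = Pow(Add(Add(-56, -1136), -4188), Rational(1, 2)) = Pow(Add(-1192, -4188), Rational(1, 2)) = Pow(-5380, Rational(1, 2)) = Mul(2, I, Pow(1345, Rational(1, 2)))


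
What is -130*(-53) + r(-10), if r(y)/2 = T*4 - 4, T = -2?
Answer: 6866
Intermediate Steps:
r(y) = -24 (r(y) = 2*(-2*4 - 4) = 2*(-8 - 4) = 2*(-12) = -24)
-130*(-53) + r(-10) = -130*(-53) - 24 = 6890 - 24 = 6866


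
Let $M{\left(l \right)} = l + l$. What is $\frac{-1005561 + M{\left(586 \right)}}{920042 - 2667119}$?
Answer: $\frac{1004389}{1747077} \approx 0.5749$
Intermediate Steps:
$M{\left(l \right)} = 2 l$
$\frac{-1005561 + M{\left(586 \right)}}{920042 - 2667119} = \frac{-1005561 + 2 \cdot 586}{920042 - 2667119} = \frac{-1005561 + 1172}{-1747077} = \left(-1004389\right) \left(- \frac{1}{1747077}\right) = \frac{1004389}{1747077}$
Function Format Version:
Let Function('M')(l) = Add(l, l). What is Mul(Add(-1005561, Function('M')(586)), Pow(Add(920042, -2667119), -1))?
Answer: Rational(1004389, 1747077) ≈ 0.57490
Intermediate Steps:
Function('M')(l) = Mul(2, l)
Mul(Add(-1005561, Function('M')(586)), Pow(Add(920042, -2667119), -1)) = Mul(Add(-1005561, Mul(2, 586)), Pow(Add(920042, -2667119), -1)) = Mul(Add(-1005561, 1172), Pow(-1747077, -1)) = Mul(-1004389, Rational(-1, 1747077)) = Rational(1004389, 1747077)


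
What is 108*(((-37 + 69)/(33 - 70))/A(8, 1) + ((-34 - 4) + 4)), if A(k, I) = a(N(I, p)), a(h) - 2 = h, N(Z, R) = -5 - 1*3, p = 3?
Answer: -135288/37 ≈ -3656.4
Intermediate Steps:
N(Z, R) = -8 (N(Z, R) = -5 - 3 = -8)
a(h) = 2 + h
A(k, I) = -6 (A(k, I) = 2 - 8 = -6)
108*(((-37 + 69)/(33 - 70))/A(8, 1) + ((-34 - 4) + 4)) = 108*(((-37 + 69)/(33 - 70))/(-6) + ((-34 - 4) + 4)) = 108*((32/(-37))*(-⅙) + (-38 + 4)) = 108*((32*(-1/37))*(-⅙) - 34) = 108*(-32/37*(-⅙) - 34) = 108*(16/111 - 34) = 108*(-3758/111) = -135288/37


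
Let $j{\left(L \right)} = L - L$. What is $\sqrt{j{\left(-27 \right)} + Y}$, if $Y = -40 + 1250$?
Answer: $11 \sqrt{10} \approx 34.785$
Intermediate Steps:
$j{\left(L \right)} = 0$
$Y = 1210$
$\sqrt{j{\left(-27 \right)} + Y} = \sqrt{0 + 1210} = \sqrt{1210} = 11 \sqrt{10}$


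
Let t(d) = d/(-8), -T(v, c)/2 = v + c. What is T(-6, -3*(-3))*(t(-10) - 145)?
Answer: 1725/2 ≈ 862.50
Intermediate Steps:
T(v, c) = -2*c - 2*v (T(v, c) = -2*(v + c) = -2*(c + v) = -2*c - 2*v)
t(d) = -d/8 (t(d) = d*(-1/8) = -d/8)
T(-6, -3*(-3))*(t(-10) - 145) = (-(-6)*(-3) - 2*(-6))*(-1/8*(-10) - 145) = (-2*9 + 12)*(5/4 - 145) = (-18 + 12)*(-575/4) = -6*(-575/4) = 1725/2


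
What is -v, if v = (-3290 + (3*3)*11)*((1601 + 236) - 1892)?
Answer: -175505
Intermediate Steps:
v = 175505 (v = (-3290 + 9*11)*(1837 - 1892) = (-3290 + 99)*(-55) = -3191*(-55) = 175505)
-v = -1*175505 = -175505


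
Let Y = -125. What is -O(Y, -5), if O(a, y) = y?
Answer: 5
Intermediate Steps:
-O(Y, -5) = -1*(-5) = 5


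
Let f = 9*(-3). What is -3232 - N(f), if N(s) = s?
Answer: -3205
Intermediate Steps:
f = -27
-3232 - N(f) = -3232 - 1*(-27) = -3232 + 27 = -3205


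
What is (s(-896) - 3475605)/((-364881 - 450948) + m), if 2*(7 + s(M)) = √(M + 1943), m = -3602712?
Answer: 3475612/4418541 - √1047/8837082 ≈ 0.78659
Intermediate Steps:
s(M) = -7 + √(1943 + M)/2 (s(M) = -7 + √(M + 1943)/2 = -7 + √(1943 + M)/2)
(s(-896) - 3475605)/((-364881 - 450948) + m) = ((-7 + √(1943 - 896)/2) - 3475605)/((-364881 - 450948) - 3602712) = ((-7 + √1047/2) - 3475605)/(-815829 - 3602712) = (-3475612 + √1047/2)/(-4418541) = (-3475612 + √1047/2)*(-1/4418541) = 3475612/4418541 - √1047/8837082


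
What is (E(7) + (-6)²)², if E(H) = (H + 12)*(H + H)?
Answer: 91204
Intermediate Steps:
E(H) = 2*H*(12 + H) (E(H) = (12 + H)*(2*H) = 2*H*(12 + H))
(E(7) + (-6)²)² = (2*7*(12 + 7) + (-6)²)² = (2*7*19 + 36)² = (266 + 36)² = 302² = 91204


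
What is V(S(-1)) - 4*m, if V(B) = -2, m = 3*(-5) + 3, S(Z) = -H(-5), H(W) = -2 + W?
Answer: 46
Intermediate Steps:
S(Z) = 7 (S(Z) = -(-2 - 5) = -1*(-7) = 7)
m = -12 (m = -15 + 3 = -12)
V(S(-1)) - 4*m = -2 - 4*(-12) = -2 + 48 = 46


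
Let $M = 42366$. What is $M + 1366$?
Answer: $43732$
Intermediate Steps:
$M + 1366 = 42366 + 1366 = 43732$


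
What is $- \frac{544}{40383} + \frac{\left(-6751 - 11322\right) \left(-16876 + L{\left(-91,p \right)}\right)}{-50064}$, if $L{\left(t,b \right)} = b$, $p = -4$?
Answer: $- \frac{36665950901}{6017067} \approx -6093.7$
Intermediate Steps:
$- \frac{544}{40383} + \frac{\left(-6751 - 11322\right) \left(-16876 + L{\left(-91,p \right)}\right)}{-50064} = - \frac{544}{40383} + \frac{\left(-6751 - 11322\right) \left(-16876 - 4\right)}{-50064} = \left(-544\right) \frac{1}{40383} + \left(-18073\right) \left(-16880\right) \left(- \frac{1}{50064}\right) = - \frac{544}{40383} + 305072240 \left(- \frac{1}{50064}\right) = - \frac{544}{40383} - \frac{19067015}{3129} = - \frac{36665950901}{6017067}$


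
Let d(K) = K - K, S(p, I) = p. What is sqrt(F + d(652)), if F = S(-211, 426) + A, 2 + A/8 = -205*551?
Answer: I*sqrt(903867) ≈ 950.72*I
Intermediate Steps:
d(K) = 0
A = -903656 (A = -16 + 8*(-205*551) = -16 + 8*(-112955) = -16 - 903640 = -903656)
F = -903867 (F = -211 - 903656 = -903867)
sqrt(F + d(652)) = sqrt(-903867 + 0) = sqrt(-903867) = I*sqrt(903867)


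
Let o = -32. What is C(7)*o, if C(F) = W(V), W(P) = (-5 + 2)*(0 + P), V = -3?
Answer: -288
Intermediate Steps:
W(P) = -3*P
C(F) = 9 (C(F) = -3*(-3) = 9)
C(7)*o = 9*(-32) = -288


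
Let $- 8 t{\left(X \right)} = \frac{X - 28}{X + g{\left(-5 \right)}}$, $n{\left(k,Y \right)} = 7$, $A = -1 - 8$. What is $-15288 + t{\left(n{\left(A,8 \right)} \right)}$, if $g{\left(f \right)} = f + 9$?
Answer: $- \frac{1345323}{88} \approx -15288.0$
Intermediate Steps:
$g{\left(f \right)} = 9 + f$
$A = -9$ ($A = -1 - 8 = -9$)
$t{\left(X \right)} = - \frac{-28 + X}{8 \left(4 + X\right)}$ ($t{\left(X \right)} = - \frac{\left(X - 28\right) \frac{1}{X + \left(9 - 5\right)}}{8} = - \frac{\left(-28 + X\right) \frac{1}{X + 4}}{8} = - \frac{\left(-28 + X\right) \frac{1}{4 + X}}{8} = - \frac{\frac{1}{4 + X} \left(-28 + X\right)}{8} = - \frac{-28 + X}{8 \left(4 + X\right)}$)
$-15288 + t{\left(n{\left(A,8 \right)} \right)} = -15288 + \frac{28 - 7}{8 \left(4 + 7\right)} = -15288 + \frac{28 - 7}{8 \cdot 11} = -15288 + \frac{1}{8} \cdot \frac{1}{11} \cdot 21 = -15288 + \frac{21}{88} = - \frac{1345323}{88}$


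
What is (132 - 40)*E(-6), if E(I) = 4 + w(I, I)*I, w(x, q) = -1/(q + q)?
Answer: 322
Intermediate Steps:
w(x, q) = -1/(2*q)
E(I) = 7/2 (E(I) = 4 + (-1/(2*I))*I = 4 - ½ = 7/2)
(132 - 40)*E(-6) = (132 - 40)*(7/2) = 92*(7/2) = 322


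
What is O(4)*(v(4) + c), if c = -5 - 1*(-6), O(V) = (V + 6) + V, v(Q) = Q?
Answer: 70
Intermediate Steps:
O(V) = 6 + 2*V (O(V) = (6 + V) + V = 6 + 2*V)
c = 1 (c = -5 + 6 = 1)
O(4)*(v(4) + c) = (6 + 2*4)*(4 + 1) = (6 + 8)*5 = 14*5 = 70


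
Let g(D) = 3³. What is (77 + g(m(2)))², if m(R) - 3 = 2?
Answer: 10816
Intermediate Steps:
m(R) = 5 (m(R) = 3 + 2 = 5)
g(D) = 27
(77 + g(m(2)))² = (77 + 27)² = 104² = 10816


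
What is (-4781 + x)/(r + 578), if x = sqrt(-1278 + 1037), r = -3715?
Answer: 4781/3137 - I*sqrt(241)/3137 ≈ 1.5241 - 0.0049487*I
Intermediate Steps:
x = I*sqrt(241) (x = sqrt(-241) = I*sqrt(241) ≈ 15.524*I)
(-4781 + x)/(r + 578) = (-4781 + I*sqrt(241))/(-3715 + 578) = (-4781 + I*sqrt(241))/(-3137) = (-4781 + I*sqrt(241))*(-1/3137) = 4781/3137 - I*sqrt(241)/3137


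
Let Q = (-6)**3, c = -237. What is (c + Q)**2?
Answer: 205209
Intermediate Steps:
Q = -216
(c + Q)**2 = (-237 - 216)**2 = (-453)**2 = 205209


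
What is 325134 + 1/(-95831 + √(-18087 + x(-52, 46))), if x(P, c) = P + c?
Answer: 2985900164673805/9183598654 - I*√18093/9183598654 ≈ 3.2513e+5 - 1.4647e-8*I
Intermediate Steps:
325134 + 1/(-95831 + √(-18087 + x(-52, 46))) = 325134 + 1/(-95831 + √(-18087 + (-52 + 46))) = 325134 + 1/(-95831 + √(-18087 - 6)) = 325134 + 1/(-95831 + √(-18093)) = 325134 + 1/(-95831 + I*√18093)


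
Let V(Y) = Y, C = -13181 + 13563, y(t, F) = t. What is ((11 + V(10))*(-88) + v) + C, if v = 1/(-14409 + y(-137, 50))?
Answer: -21324437/14546 ≈ -1466.0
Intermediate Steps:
C = 382
v = -1/14546 (v = 1/(-14409 - 137) = 1/(-14546) = -1/14546 ≈ -6.8747e-5)
((11 + V(10))*(-88) + v) + C = ((11 + 10)*(-88) - 1/14546) + 382 = (21*(-88) - 1/14546) + 382 = (-1848 - 1/14546) + 382 = -26881009/14546 + 382 = -21324437/14546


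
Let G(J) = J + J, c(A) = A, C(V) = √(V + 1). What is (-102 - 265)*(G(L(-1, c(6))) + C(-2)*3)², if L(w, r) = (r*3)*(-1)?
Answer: -472329 + 79272*I ≈ -4.7233e+5 + 79272.0*I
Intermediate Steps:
C(V) = √(1 + V)
L(w, r) = -3*r (L(w, r) = (3*r)*(-1) = -3*r)
G(J) = 2*J
(-102 - 265)*(G(L(-1, c(6))) + C(-2)*3)² = (-102 - 265)*(2*(-3*6) + √(1 - 2)*3)² = -367*(2*(-18) + √(-1)*3)² = -367*(-36 + I*3)² = -367*(-36 + 3*I)²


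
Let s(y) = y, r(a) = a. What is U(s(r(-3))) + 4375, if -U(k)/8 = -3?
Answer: 4399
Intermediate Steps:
U(k) = 24 (U(k) = -8*(-3) = 24)
U(s(r(-3))) + 4375 = 24 + 4375 = 4399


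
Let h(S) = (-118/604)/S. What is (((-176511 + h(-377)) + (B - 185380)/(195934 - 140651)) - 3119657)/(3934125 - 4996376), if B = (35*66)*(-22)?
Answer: 20746736800959679/6686010346145182 ≈ 3.1030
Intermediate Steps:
B = -50820 (B = 2310*(-22) = -50820)
h(S) = -59/(302*S) (h(S) = (-118*1/604)/S = -59/(302*S))
(((-176511 + h(-377)) + (B - 185380)/(195934 - 140651)) - 3119657)/(3934125 - 4996376) = (((-176511 - 59/302/(-377)) + (-50820 - 185380)/(195934 - 140651)) - 3119657)/(3934125 - 4996376) = (((-176511 - 59/302*(-1/377)) - 236200/55283) - 3119657)/(-1062251) = (((-176511 + 59/113854) - 236200*1/55283) - 3119657)*(-1/1062251) = ((-20096483335/113854 - 236200/55283) - 3119657)*(-1/1062251) = (-1111020780523605/6294190682 - 3119657)*(-1/1062251) = -20746736800959679/6294190682*(-1/1062251) = 20746736800959679/6686010346145182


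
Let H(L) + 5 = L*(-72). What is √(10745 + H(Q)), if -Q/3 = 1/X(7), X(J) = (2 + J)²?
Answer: 2*√24171/3 ≈ 103.65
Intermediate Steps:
Q = -1/27 (Q = -3/(2 + 7)² = -3/(9²) = -3/81 = -3*1/81 = -1/27 ≈ -0.037037)
H(L) = -5 - 72*L (H(L) = -5 + L*(-72) = -5 - 72*L)
√(10745 + H(Q)) = √(10745 + (-5 - 72*(-1/27))) = √(10745 + (-5 + 8/3)) = √(10745 - 7/3) = √(32228/3) = 2*√24171/3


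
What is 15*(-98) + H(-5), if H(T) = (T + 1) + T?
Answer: -1479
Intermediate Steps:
H(T) = 1 + 2*T (H(T) = (1 + T) + T = 1 + 2*T)
15*(-98) + H(-5) = 15*(-98) + (1 + 2*(-5)) = -1470 + (1 - 10) = -1470 - 9 = -1479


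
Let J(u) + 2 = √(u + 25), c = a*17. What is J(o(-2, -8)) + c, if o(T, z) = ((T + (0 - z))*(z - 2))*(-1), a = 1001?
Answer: 17015 + √85 ≈ 17024.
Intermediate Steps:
o(T, z) = -(-2 + z)*(T - z) (o(T, z) = ((T - z)*(-2 + z))*(-1) = ((-2 + z)*(T - z))*(-1) = -(-2 + z)*(T - z))
c = 17017 (c = 1001*17 = 17017)
J(u) = -2 + √(25 + u) (J(u) = -2 + √(u + 25) = -2 + √(25 + u))
J(o(-2, -8)) + c = (-2 + √(25 + ((-8)² - 2*(-8) + 2*(-2) - 1*(-2)*(-8)))) + 17017 = (-2 + √(25 + (64 + 16 - 4 - 16))) + 17017 = (-2 + √(25 + 60)) + 17017 = (-2 + √85) + 17017 = 17015 + √85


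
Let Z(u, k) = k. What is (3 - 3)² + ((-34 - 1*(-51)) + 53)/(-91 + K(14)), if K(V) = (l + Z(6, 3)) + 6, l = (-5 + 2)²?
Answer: -70/73 ≈ -0.95890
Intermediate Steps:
l = 9 (l = (-3)² = 9)
K(V) = 18 (K(V) = (9 + 3) + 6 = 12 + 6 = 18)
(3 - 3)² + ((-34 - 1*(-51)) + 53)/(-91 + K(14)) = (3 - 3)² + ((-34 - 1*(-51)) + 53)/(-91 + 18) = 0² + ((-34 + 51) + 53)/(-73) = 0 + (17 + 53)*(-1/73) = 0 + 70*(-1/73) = 0 - 70/73 = -70/73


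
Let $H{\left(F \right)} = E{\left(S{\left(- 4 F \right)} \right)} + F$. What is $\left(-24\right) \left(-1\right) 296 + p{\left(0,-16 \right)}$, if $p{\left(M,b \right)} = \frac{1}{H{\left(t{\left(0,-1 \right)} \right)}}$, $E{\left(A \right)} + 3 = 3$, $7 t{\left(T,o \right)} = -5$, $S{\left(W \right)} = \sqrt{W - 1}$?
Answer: $\frac{35513}{5} \approx 7102.6$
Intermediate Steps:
$S{\left(W \right)} = \sqrt{-1 + W}$
$t{\left(T,o \right)} = - \frac{5}{7}$ ($t{\left(T,o \right)} = \frac{1}{7} \left(-5\right) = - \frac{5}{7}$)
$E{\left(A \right)} = 0$ ($E{\left(A \right)} = -3 + 3 = 0$)
$H{\left(F \right)} = F$ ($H{\left(F \right)} = 0 + F = F$)
$p{\left(M,b \right)} = - \frac{7}{5}$ ($p{\left(M,b \right)} = \frac{1}{- \frac{5}{7}} = - \frac{7}{5}$)
$\left(-24\right) \left(-1\right) 296 + p{\left(0,-16 \right)} = \left(-24\right) \left(-1\right) 296 - \frac{7}{5} = 24 \cdot 296 - \frac{7}{5} = 7104 - \frac{7}{5} = \frac{35513}{5}$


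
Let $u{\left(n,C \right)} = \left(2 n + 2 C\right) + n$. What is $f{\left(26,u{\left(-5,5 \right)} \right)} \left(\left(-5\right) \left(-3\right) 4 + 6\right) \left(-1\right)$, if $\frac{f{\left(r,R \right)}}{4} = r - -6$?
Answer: $-8448$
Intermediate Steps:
$u{\left(n,C \right)} = 2 C + 3 n$ ($u{\left(n,C \right)} = \left(2 C + 2 n\right) + n = 2 C + 3 n$)
$f{\left(r,R \right)} = 24 + 4 r$ ($f{\left(r,R \right)} = 4 \left(r - -6\right) = 4 \left(r + 6\right) = 4 \left(6 + r\right) = 24 + 4 r$)
$f{\left(26,u{\left(-5,5 \right)} \right)} \left(\left(-5\right) \left(-3\right) 4 + 6\right) \left(-1\right) = \left(24 + 4 \cdot 26\right) \left(\left(-5\right) \left(-3\right) 4 + 6\right) \left(-1\right) = \left(24 + 104\right) \left(15 \cdot 4 + 6\right) \left(-1\right) = 128 \left(60 + 6\right) \left(-1\right) = 128 \cdot 66 \left(-1\right) = 128 \left(-66\right) = -8448$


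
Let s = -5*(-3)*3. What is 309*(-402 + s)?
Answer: -110313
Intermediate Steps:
s = 45 (s = 15*3 = 45)
309*(-402 + s) = 309*(-402 + 45) = 309*(-357) = -110313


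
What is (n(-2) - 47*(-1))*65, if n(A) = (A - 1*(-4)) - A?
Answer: 3315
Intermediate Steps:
n(A) = 4 (n(A) = (A + 4) - A = (4 + A) - A = 4)
(n(-2) - 47*(-1))*65 = (4 - 47*(-1))*65 = (4 + 47)*65 = 51*65 = 3315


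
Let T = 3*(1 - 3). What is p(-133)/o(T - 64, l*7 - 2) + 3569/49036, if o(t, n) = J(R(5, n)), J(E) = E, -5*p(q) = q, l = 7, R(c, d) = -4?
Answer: -806301/122590 ≈ -6.5772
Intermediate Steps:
p(q) = -q/5
T = -6 (T = 3*(-2) = -6)
o(t, n) = -4
p(-133)/o(T - 64, l*7 - 2) + 3569/49036 = -⅕*(-133)/(-4) + 3569/49036 = (133/5)*(-¼) + 3569*(1/49036) = -133/20 + 3569/49036 = -806301/122590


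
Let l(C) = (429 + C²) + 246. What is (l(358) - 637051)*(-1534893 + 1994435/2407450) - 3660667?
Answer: 187792405294763483/240745 ≈ 7.8005e+11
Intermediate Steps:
l(C) = 675 + C²
(l(358) - 637051)*(-1534893 + 1994435/2407450) - 3660667 = ((675 + 358²) - 637051)*(-1534893 + 1994435/2407450) - 3660667 = ((675 + 128164) - 637051)*(-1534893 + 1994435*(1/2407450)) - 3660667 = (128839 - 637051)*(-1534893 + 398887/481490) - 3660667 = -508212*(-739035231683/481490) - 3660667 = 187793286582040398/240745 - 3660667 = 187792405294763483/240745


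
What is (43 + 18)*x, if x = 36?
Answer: 2196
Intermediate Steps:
(43 + 18)*x = (43 + 18)*36 = 61*36 = 2196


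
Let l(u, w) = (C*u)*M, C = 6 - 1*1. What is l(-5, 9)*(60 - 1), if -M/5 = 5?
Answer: 36875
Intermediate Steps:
C = 5 (C = 6 - 1 = 5)
M = -25 (M = -5*5 = -25)
l(u, w) = -125*u (l(u, w) = (5*u)*(-25) = -125*u)
l(-5, 9)*(60 - 1) = (-125*(-5))*(60 - 1) = 625*59 = 36875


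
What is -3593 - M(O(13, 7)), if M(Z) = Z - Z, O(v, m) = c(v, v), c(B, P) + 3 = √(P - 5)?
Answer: -3593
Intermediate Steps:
c(B, P) = -3 + √(-5 + P) (c(B, P) = -3 + √(P - 5) = -3 + √(-5 + P))
O(v, m) = -3 + √(-5 + v)
M(Z) = 0
-3593 - M(O(13, 7)) = -3593 - 1*0 = -3593 + 0 = -3593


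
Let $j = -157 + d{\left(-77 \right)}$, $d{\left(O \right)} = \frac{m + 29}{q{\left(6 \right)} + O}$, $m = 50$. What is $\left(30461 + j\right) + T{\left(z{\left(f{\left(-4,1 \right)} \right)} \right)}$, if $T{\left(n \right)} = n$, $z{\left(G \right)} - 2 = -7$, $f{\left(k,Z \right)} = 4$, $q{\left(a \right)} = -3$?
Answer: $\frac{2423841}{80} \approx 30298.0$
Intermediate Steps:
$z{\left(G \right)} = -5$ ($z{\left(G \right)} = 2 - 7 = -5$)
$d{\left(O \right)} = \frac{79}{-3 + O}$ ($d{\left(O \right)} = \frac{50 + 29}{-3 + O} = \frac{79}{-3 + O}$)
$j = - \frac{12639}{80}$ ($j = -157 + \frac{79}{-3 - 77} = -157 + \frac{79}{-80} = -157 + 79 \left(- \frac{1}{80}\right) = -157 - \frac{79}{80} = - \frac{12639}{80} \approx -157.99$)
$\left(30461 + j\right) + T{\left(z{\left(f{\left(-4,1 \right)} \right)} \right)} = \left(30461 - \frac{12639}{80}\right) - 5 = \frac{2424241}{80} - 5 = \frac{2423841}{80}$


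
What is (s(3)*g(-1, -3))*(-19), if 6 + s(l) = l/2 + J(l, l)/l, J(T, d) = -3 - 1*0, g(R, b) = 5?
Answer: 1045/2 ≈ 522.50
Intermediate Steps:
J(T, d) = -3 (J(T, d) = -3 + 0 = -3)
s(l) = -6 + l/2 - 3/l (s(l) = -6 + (l/2 - 3/l) = -6 + l/2 - 3/l)
(s(3)*g(-1, -3))*(-19) = ((-6 + (½)*3 - 3/3)*5)*(-19) = ((-6 + 3/2 - 3*⅓)*5)*(-19) = ((-6 + 3/2 - 1)*5)*(-19) = -11/2*5*(-19) = -55/2*(-19) = 1045/2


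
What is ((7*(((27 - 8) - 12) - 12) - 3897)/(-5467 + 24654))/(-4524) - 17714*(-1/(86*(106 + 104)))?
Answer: 3050955213/3110404570 ≈ 0.98089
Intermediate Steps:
((7*(((27 - 8) - 12) - 12) - 3897)/(-5467 + 24654))/(-4524) - 17714*(-1/(86*(106 + 104))) = ((7*((19 - 12) - 12) - 3897)/19187)*(-1/4524) - 17714/(210*(-86)) = ((7*(7 - 12) - 3897)*(1/19187))*(-1/4524) - 17714/(-18060) = ((7*(-5) - 3897)*(1/19187))*(-1/4524) - 17714*(-1/18060) = ((-35 - 3897)*(1/19187))*(-1/4524) + 8857/9030 = -3932*1/19187*(-1/4524) + 8857/9030 = -3932/19187*(-1/4524) + 8857/9030 = 983/21700497 + 8857/9030 = 3050955213/3110404570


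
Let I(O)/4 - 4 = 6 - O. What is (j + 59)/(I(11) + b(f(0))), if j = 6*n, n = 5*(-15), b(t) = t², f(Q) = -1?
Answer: 391/3 ≈ 130.33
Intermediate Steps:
n = -75
I(O) = 40 - 4*O (I(O) = 16 + 4*(6 - O) = 16 + (24 - 4*O) = 40 - 4*O)
j = -450 (j = 6*(-75) = -450)
(j + 59)/(I(11) + b(f(0))) = (-450 + 59)/((40 - 4*11) + (-1)²) = -391/((40 - 44) + 1) = -391/(-4 + 1) = -391/(-3) = -391*(-⅓) = 391/3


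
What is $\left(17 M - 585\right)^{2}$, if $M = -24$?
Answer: $986049$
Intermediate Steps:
$\left(17 M - 585\right)^{2} = \left(17 \left(-24\right) - 585\right)^{2} = \left(-408 - 585\right)^{2} = \left(-993\right)^{2} = 986049$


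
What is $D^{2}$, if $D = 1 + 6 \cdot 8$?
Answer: $2401$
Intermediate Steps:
$D = 49$ ($D = 1 + 48 = 49$)
$D^{2} = 49^{2} = 2401$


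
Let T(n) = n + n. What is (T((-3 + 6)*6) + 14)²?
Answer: 2500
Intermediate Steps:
T(n) = 2*n
(T((-3 + 6)*6) + 14)² = (2*((-3 + 6)*6) + 14)² = (2*(3*6) + 14)² = (2*18 + 14)² = (36 + 14)² = 50² = 2500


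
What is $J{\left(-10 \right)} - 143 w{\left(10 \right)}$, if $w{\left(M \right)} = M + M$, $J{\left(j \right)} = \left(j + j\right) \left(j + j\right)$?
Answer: $-2460$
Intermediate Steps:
$J{\left(j \right)} = 4 j^{2}$ ($J{\left(j \right)} = 2 j 2 j = 4 j^{2}$)
$w{\left(M \right)} = 2 M$
$J{\left(-10 \right)} - 143 w{\left(10 \right)} = 4 \left(-10\right)^{2} - 143 \cdot 2 \cdot 10 = 4 \cdot 100 - 2860 = 400 - 2860 = -2460$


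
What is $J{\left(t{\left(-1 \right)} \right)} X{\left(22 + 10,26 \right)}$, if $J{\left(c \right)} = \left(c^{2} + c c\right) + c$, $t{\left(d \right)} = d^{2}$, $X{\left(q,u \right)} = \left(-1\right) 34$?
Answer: $-102$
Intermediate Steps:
$X{\left(q,u \right)} = -34$
$J{\left(c \right)} = c + 2 c^{2}$ ($J{\left(c \right)} = \left(c^{2} + c^{2}\right) + c = 2 c^{2} + c = c + 2 c^{2}$)
$J{\left(t{\left(-1 \right)} \right)} X{\left(22 + 10,26 \right)} = \left(-1\right)^{2} \left(1 + 2 \left(-1\right)^{2}\right) \left(-34\right) = 1 \left(1 + 2 \cdot 1\right) \left(-34\right) = 1 \left(1 + 2\right) \left(-34\right) = 1 \cdot 3 \left(-34\right) = 3 \left(-34\right) = -102$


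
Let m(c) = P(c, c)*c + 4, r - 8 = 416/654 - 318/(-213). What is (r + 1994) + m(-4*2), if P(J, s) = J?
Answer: 48108620/23217 ≈ 2072.1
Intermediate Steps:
r = 235166/23217 (r = 8 + (416/654 - 318/(-213)) = 8 + (416*(1/654) - 318*(-1/213)) = 8 + (208/327 + 106/71) = 8 + 49430/23217 = 235166/23217 ≈ 10.129)
m(c) = 4 + c² (m(c) = c*c + 4 = c² + 4 = 4 + c²)
(r + 1994) + m(-4*2) = (235166/23217 + 1994) + (4 + (-4*2)²) = 46529864/23217 + (4 + (-8)²) = 46529864/23217 + (4 + 64) = 46529864/23217 + 68 = 48108620/23217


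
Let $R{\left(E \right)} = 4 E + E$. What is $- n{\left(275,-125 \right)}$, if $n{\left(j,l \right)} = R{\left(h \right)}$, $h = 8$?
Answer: $-40$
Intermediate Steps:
$R{\left(E \right)} = 5 E$
$n{\left(j,l \right)} = 40$ ($n{\left(j,l \right)} = 5 \cdot 8 = 40$)
$- n{\left(275,-125 \right)} = \left(-1\right) 40 = -40$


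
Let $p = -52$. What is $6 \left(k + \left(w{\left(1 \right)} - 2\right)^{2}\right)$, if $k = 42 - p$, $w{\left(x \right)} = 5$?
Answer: $618$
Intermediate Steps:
$k = 94$ ($k = 42 - -52 = 42 + 52 = 94$)
$6 \left(k + \left(w{\left(1 \right)} - 2\right)^{2}\right) = 6 \left(94 + \left(5 - 2\right)^{2}\right) = 6 \left(94 + 3^{2}\right) = 6 \left(94 + 9\right) = 6 \cdot 103 = 618$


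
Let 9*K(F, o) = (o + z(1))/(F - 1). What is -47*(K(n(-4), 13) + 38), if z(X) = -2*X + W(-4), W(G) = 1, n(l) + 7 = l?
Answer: -16027/9 ≈ -1780.8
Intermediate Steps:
n(l) = -7 + l
z(X) = 1 - 2*X (z(X) = -2*X + 1 = 1 - 2*X)
K(F, o) = (-1 + o)/(9*(-1 + F)) (K(F, o) = ((o + (1 - 2*1))/(F - 1))/9 = ((o + (1 - 2))/(-1 + F))/9 = ((o - 1)/(-1 + F))/9 = ((-1 + o)/(-1 + F))/9 = (-1 + o)/(9*(-1 + F)))
-47*(K(n(-4), 13) + 38) = -47*((-1 + 13)/(9*(-1 + (-7 - 4))) + 38) = -47*((1/9)*12/(-1 - 11) + 38) = -47*((1/9)*12/(-12) + 38) = -47*((1/9)*(-1/12)*12 + 38) = -47*(-1/9 + 38) = -47*341/9 = -16027/9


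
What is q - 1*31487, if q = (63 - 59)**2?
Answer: -31471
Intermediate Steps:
q = 16 (q = 4**2 = 16)
q - 1*31487 = 16 - 1*31487 = 16 - 31487 = -31471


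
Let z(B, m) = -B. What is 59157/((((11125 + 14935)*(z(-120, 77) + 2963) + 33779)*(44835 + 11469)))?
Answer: 2191/167612334768 ≈ 1.3072e-8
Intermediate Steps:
59157/((((11125 + 14935)*(z(-120, 77) + 2963) + 33779)*(44835 + 11469))) = 59157/((((11125 + 14935)*(-1*(-120) + 2963) + 33779)*(44835 + 11469))) = 59157/(((26060*(120 + 2963) + 33779)*56304)) = 59157/(((26060*3083 + 33779)*56304)) = 59157/(((80342980 + 33779)*56304)) = 59157/((80376759*56304)) = 59157/4525533038736 = 59157*(1/4525533038736) = 2191/167612334768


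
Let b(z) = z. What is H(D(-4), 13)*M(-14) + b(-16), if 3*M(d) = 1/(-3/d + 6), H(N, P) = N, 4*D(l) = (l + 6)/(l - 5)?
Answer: -37591/2349 ≈ -16.003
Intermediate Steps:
D(l) = (6 + l)/(4*(-5 + l)) (D(l) = ((l + 6)/(l - 5))/4 = ((6 + l)/(-5 + l))/4 = (6 + l)/(4*(-5 + l)))
M(d) = 1/(3*(6 - 3/d)) (M(d) = 1/(3*(-3/d + 6)) = 1/(3*(6 - 3/d)))
H(D(-4), 13)*M(-14) + b(-16) = ((6 - 4)/(4*(-5 - 4)))*((⅑)*(-14)/(-1 + 2*(-14))) - 16 = ((¼)*2/(-9))*((⅑)*(-14)/(-1 - 28)) - 16 = ((¼)*(-⅑)*2)*((⅑)*(-14)/(-29)) - 16 = -(-14)*(-1)/(162*29) - 16 = -1/18*14/261 - 16 = -7/2349 - 16 = -37591/2349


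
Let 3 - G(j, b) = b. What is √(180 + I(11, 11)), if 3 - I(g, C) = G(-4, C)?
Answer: √191 ≈ 13.820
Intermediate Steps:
G(j, b) = 3 - b
I(g, C) = C (I(g, C) = 3 - (3 - C) = 3 + (-3 + C) = C)
√(180 + I(11, 11)) = √(180 + 11) = √191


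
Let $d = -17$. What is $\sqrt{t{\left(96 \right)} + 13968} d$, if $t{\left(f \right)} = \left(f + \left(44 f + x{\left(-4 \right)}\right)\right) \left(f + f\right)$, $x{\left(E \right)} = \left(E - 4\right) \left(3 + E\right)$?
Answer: $- 68 \sqrt{52809} \approx -15627.0$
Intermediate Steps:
$x{\left(E \right)} = \left(-4 + E\right) \left(3 + E\right)$
$t{\left(f \right)} = 2 f \left(8 + 45 f\right)$ ($t{\left(f \right)} = \left(f + \left(44 f - \left(8 - 16\right)\right)\right) \left(f + f\right) = \left(f + \left(44 f + \left(-12 + 16 + 4\right)\right)\right) 2 f = \left(f + \left(44 f + 8\right)\right) 2 f = \left(f + \left(8 + 44 f\right)\right) 2 f = \left(8 + 45 f\right) 2 f = 2 f \left(8 + 45 f\right)$)
$\sqrt{t{\left(96 \right)} + 13968} d = \sqrt{2 \cdot 96 \left(8 + 45 \cdot 96\right) + 13968} \left(-17\right) = \sqrt{2 \cdot 96 \left(8 + 4320\right) + 13968} \left(-17\right) = \sqrt{2 \cdot 96 \cdot 4328 + 13968} \left(-17\right) = \sqrt{830976 + 13968} \left(-17\right) = \sqrt{844944} \left(-17\right) = 4 \sqrt{52809} \left(-17\right) = - 68 \sqrt{52809}$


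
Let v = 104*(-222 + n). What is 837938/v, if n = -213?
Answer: -418969/22620 ≈ -18.522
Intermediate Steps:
v = -45240 (v = 104*(-222 - 213) = 104*(-435) = -45240)
837938/v = 837938/(-45240) = 837938*(-1/45240) = -418969/22620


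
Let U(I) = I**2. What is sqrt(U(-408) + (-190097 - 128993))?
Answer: 67*I*sqrt(34) ≈ 390.67*I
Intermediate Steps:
sqrt(U(-408) + (-190097 - 128993)) = sqrt((-408)**2 + (-190097 - 128993)) = sqrt(166464 - 319090) = sqrt(-152626) = 67*I*sqrt(34)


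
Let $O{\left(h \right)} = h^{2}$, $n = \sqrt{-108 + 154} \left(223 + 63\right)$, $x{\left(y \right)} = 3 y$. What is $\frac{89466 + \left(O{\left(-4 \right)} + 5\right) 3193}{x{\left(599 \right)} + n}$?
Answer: $- \frac{281264643}{533407} + \frac{44764434 \sqrt{46}}{533407} \approx 41.886$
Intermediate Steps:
$n = 286 \sqrt{46}$ ($n = \sqrt{46} \cdot 286 = 286 \sqrt{46} \approx 1939.7$)
$\frac{89466 + \left(O{\left(-4 \right)} + 5\right) 3193}{x{\left(599 \right)} + n} = \frac{89466 + \left(\left(-4\right)^{2} + 5\right) 3193}{3 \cdot 599 + 286 \sqrt{46}} = \frac{89466 + \left(16 + 5\right) 3193}{1797 + 286 \sqrt{46}} = \frac{89466 + 21 \cdot 3193}{1797 + 286 \sqrt{46}} = \frac{89466 + 67053}{1797 + 286 \sqrt{46}} = \frac{156519}{1797 + 286 \sqrt{46}}$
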